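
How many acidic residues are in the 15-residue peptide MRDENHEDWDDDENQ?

8

Aspartate (D) and glutamate (E) have carboxylic-acid side chains and are the acidic amino acids.
Matching residues: D3, E4, E7, D8, D10, D11, D12, E13.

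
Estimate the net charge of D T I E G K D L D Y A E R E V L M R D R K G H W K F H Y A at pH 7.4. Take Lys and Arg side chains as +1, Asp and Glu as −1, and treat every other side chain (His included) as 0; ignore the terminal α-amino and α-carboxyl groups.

Positive (K, R): K6, R13, R18, R20, K21, K25 → +6.
Negative (D, E): D1, E4, D7, D9, E12, E14, D19 → −7.
Net charge = (+6) + (−7) = −1.

-1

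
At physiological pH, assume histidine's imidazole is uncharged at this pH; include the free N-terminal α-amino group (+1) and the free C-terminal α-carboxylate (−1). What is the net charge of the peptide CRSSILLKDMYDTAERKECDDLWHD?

-3

Near pH 7.4, K and R contribute +1 each, D and E contribute −1 each, and every other side chain (His included, as stated) is uncharged.
Positive (K, R): R2, K8, R16, K17 → +4.
Negative (D, E): D9, D12, E15, E18, D20, D21, D25 → −7.
The N-terminus (+1) and C-terminus (−1) cancel.
Net charge = (+4) + (−7) = −3.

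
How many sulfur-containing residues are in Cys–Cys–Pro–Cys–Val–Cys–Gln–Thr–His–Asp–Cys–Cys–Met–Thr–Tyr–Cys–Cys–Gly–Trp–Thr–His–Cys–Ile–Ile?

10

The sulfur-bearing residues are cysteine (–SH) and methionine (–S–CH₃).
Matching residues: Cys1, Cys2, Cys4, Cys6, Cys11, Cys12, Met13, Cys16, Cys17, Cys22.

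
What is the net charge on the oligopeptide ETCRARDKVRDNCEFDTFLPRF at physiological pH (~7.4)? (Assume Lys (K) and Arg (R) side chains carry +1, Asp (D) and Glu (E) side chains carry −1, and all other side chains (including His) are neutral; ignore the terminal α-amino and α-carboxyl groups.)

Positive (K, R): R4, R6, K8, R10, R21 → +5.
Negative (D, E): E1, D7, D11, E14, D16 → −5.
Net charge = (+5) + (−5) = 0.

0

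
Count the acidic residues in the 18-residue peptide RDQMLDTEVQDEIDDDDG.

9

Only D (aspartate) and E (glutamate) carry a side-chain carboxylic acid.
Matching residues: D2, D6, E8, D11, E12, D14, D15, D16, D17.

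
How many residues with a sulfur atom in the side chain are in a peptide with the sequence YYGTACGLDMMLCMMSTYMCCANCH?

The sulfur-bearing residues are cysteine (–SH) and methionine (–S–CH₃).
Matching residues: C6, M10, M11, C13, M14, M15, M19, C20, C21, C24.

10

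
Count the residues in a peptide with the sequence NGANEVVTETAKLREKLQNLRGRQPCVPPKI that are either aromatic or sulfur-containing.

Aromatic: F, W, Y. Sulfur-containing: C, M.
Aromatic residues here: none (0).
Sulfur-containing residues here: C26 (1).
The two groups share no amino acid, so total = 0 + 1 = 1.

1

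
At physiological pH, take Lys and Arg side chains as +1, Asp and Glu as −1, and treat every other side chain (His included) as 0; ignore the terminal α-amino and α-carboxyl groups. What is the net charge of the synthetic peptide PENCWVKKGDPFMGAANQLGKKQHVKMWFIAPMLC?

Positive (K, R): K7, K8, K21, K22, K26 → +5.
Negative (D, E): E2, D10 → −2.
Net charge = (+5) + (−2) = +3.

+3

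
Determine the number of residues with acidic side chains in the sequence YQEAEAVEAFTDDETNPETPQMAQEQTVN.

The acidic residues are Asp (D) and Glu (E), whose side chains end in a carboxylate group.
Matching residues: E3, E5, E8, D12, D13, E14, E18, E25.

8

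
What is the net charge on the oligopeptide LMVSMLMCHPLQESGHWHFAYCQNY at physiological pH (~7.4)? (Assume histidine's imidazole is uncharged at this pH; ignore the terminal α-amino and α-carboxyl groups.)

-1

At pH ~7.4 the Lys and Arg side chains are protonated (+1), the Asp and Glu side chains are deprotonated (−1), and with His taken as neutral all other side chains carry no charge.
Positive (K, R): none → +0.
Negative (D, E): E13 → −1.
Net charge = (+0) + (−1) = −1.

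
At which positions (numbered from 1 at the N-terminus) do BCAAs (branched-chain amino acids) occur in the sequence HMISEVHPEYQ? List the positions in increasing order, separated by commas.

3, 6

V, L, and I make up the branched-chain aliphatic group.
Matching residues: I3, V6.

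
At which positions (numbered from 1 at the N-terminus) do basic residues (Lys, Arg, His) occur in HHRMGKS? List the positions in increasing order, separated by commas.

Matching residues: H1, H2, R3, K6.

1, 2, 3, 6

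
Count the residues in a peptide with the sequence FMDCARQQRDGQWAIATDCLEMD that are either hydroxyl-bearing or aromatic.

3

Hydroxyl-bearing: S, T, Y. Aromatic: F, W, Y.
Hydroxyl-bearing residues here: T17 (1).
Aromatic residues here: F1, W13 (2).
(Y belongs to both groups, but none appear in this sequence.) Total = 1 + 2 = 3.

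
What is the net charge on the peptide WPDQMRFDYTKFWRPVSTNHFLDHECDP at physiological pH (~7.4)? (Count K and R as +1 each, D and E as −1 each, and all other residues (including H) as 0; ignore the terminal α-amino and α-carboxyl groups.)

-2

Positive (K, R): R6, K11, R14 → +3.
Negative (D, E): D3, D8, D23, E25, D27 → −5.
Net charge = (+3) + (−5) = −2.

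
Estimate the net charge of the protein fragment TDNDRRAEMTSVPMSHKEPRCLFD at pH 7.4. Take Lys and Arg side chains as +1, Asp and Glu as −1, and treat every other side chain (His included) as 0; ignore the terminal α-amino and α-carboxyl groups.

-1

Positive (K, R): R5, R6, K17, R20 → +4.
Negative (D, E): D2, D4, E8, E18, D24 → −5.
Net charge = (+4) + (−5) = −1.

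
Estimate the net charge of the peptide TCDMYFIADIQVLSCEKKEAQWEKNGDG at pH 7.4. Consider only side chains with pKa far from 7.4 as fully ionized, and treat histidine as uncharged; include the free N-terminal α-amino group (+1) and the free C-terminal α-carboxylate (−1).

-3

Near pH 7.4, K and R contribute +1 each, D and E contribute −1 each, and every other side chain (His included, as stated) is uncharged.
Positive (K, R): K17, K18, K24 → +3.
Negative (D, E): D3, D9, E16, E19, E23, D27 → −6.
The N-terminus (+1) and C-terminus (−1) cancel.
Net charge = (+3) + (−6) = −3.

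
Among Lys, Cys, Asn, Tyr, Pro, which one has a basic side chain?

Lys

K, R, and H are the three residues with basic side chains (ε-amine, guanidinium, and imidazole respectively).
Of the listed options, only Lys belongs to this group.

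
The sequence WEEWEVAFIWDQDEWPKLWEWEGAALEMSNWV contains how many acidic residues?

Only D (aspartate) and E (glutamate) carry a side-chain carboxylic acid.
Matching residues: E2, E3, E5, D11, D13, E14, E20, E22, E27.

9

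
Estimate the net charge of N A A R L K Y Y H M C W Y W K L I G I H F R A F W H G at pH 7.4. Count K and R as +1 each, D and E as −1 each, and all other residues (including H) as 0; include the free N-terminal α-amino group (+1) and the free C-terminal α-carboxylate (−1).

+4

Positive (K, R): R4, K6, K15, R22 → +4.
Negative (D, E): none → −0.
The N-terminus (+1) and C-terminus (−1) cancel.
Net charge = (+4) + (−0) = +4.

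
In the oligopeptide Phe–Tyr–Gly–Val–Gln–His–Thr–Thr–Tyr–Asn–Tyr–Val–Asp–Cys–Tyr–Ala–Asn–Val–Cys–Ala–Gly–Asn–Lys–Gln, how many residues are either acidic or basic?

3

Acidic: D, E. Basic: H, K, R.
Acidic residues here: Asp13 (1).
Basic residues here: His6, Lys23 (2).
The two groups share no amino acid, so total = 1 + 2 = 3.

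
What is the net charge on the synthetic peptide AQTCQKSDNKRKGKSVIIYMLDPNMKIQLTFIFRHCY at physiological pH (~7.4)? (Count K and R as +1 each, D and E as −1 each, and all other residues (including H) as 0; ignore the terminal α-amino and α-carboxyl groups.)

Positive (K, R): K6, K10, R11, K12, K14, K26, R34 → +7.
Negative (D, E): D8, D22 → −2.
Net charge = (+7) + (−2) = +5.

+5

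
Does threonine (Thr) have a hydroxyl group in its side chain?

S, T, and Y are the three residues with a side-chain hydroxyl.
Threonine is in this group.

Yes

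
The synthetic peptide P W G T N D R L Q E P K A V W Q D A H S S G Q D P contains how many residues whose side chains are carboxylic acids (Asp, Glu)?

4

Matching residues: D6, E10, D17, D24.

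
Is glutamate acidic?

The acidic residues are Asp (D) and Glu (E), whose side chains end in a carboxylate group.
Glutamate is in this group.

Yes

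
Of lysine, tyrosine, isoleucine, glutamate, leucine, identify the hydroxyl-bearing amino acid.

Serine (S), threonine (T), and tyrosine (Y) each carry a hydroxyl group on the side chain.
Of the listed options, only tyrosine belongs to this group.

tyrosine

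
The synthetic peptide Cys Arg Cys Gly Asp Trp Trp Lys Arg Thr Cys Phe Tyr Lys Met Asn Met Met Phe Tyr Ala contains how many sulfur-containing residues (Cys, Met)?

Matching residues: Cys1, Cys3, Cys11, Met15, Met17, Met18.

6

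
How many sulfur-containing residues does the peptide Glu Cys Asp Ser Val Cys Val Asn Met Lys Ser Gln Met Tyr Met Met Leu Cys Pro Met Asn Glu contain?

Cysteine (C, thiol) and methionine (M, thioether) are the two sulfur-containing amino acids.
Matching residues: Cys2, Cys6, Met9, Met13, Met15, Met16, Cys18, Met20.

8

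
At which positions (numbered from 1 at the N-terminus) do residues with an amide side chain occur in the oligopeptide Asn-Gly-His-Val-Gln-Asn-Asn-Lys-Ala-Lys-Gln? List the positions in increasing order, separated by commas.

1, 5, 6, 7, 11

The amide-side-chain residues are Asn (N) and Gln (Q).
Matching residues: Asn1, Gln5, Asn6, Asn7, Gln11.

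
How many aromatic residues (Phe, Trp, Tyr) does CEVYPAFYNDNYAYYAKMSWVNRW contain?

Matching residues: Y4, F7, Y8, Y12, Y14, Y15, W20, W24.

8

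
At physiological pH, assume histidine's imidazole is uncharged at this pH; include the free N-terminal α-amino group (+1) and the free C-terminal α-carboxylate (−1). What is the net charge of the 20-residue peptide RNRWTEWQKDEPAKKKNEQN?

Near pH 7.4, K and R contribute +1 each, D and E contribute −1 each, and every other side chain (His included, as stated) is uncharged.
Positive (K, R): R1, R3, K9, K14, K15, K16 → +6.
Negative (D, E): E6, D10, E11, E18 → −4.
The N-terminus (+1) and C-terminus (−1) cancel.
Net charge = (+6) + (−4) = +2.

+2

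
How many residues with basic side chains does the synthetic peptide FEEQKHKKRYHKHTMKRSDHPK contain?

The basic amino acids are Lys (K), Arg (R), and His (H).
Matching residues: K5, H6, K7, K8, R9, H11, K12, H13, K16, R17, H20, K22.

12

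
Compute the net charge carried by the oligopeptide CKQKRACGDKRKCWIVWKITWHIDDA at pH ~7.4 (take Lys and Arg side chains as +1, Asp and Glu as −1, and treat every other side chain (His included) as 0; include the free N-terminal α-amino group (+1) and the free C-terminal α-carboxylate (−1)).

Positive (K, R): K2, K4, R5, K10, R11, K12, K18 → +7.
Negative (D, E): D9, D24, D25 → −3.
The N-terminus (+1) and C-terminus (−1) cancel.
Net charge = (+7) + (−3) = +4.

+4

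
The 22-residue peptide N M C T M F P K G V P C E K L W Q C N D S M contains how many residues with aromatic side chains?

2

Phenylalanine (F), tryptophan (W), and tyrosine (Y) have aromatic ring side chains.
Matching residues: F6, W16.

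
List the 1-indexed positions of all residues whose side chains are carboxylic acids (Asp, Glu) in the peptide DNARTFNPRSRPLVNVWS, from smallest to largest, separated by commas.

Matching residues: D1.

1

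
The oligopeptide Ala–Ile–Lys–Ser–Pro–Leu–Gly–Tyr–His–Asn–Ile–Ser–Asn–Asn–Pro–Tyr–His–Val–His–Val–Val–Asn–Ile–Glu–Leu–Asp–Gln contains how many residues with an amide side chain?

5

Only N (asparagine) and Q (glutamine) carry a side-chain carboxamide.
Matching residues: Asn10, Asn13, Asn14, Asn22, Gln27.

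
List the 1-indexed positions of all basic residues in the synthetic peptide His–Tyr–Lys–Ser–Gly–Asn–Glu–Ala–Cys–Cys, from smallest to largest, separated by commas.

1, 3

The basic amino acids are Lys (K), Arg (R), and His (H).
Matching residues: His1, Lys3.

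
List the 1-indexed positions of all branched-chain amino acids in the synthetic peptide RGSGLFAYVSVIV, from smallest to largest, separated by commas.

V, L, and I make up the branched-chain aliphatic group.
Matching residues: L5, V9, V11, I12, V13.

5, 9, 11, 12, 13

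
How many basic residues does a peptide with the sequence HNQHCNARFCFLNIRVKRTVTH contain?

Lysine (K), arginine (R), and histidine (H) have basic, nitrogen-containing side chains.
Matching residues: H1, H4, R8, R15, K17, R18, H22.

7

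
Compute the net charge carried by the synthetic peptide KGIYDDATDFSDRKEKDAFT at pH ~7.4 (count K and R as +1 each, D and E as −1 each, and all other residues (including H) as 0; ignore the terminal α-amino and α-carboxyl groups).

-2

Positive (K, R): K1, R13, K14, K16 → +4.
Negative (D, E): D5, D6, D9, D12, E15, D17 → −6.
Net charge = (+4) + (−6) = −2.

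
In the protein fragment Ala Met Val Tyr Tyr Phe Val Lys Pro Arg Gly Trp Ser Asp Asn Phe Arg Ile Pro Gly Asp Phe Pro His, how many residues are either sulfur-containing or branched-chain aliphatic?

Sulfur-containing: C, M. Branched-chain aliphatic: I, L, V.
Sulfur-containing residues here: Met2 (1).
Branched-chain aliphatic residues here: Val3, Val7, Ile18 (3).
The two groups share no amino acid, so total = 1 + 3 = 4.

4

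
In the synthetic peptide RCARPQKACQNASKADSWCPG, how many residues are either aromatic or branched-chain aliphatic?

1

Aromatic: F, W, Y. Branched-chain aliphatic: I, L, V.
Aromatic residues here: W18 (1).
Branched-chain aliphatic residues here: none (0).
The two groups share no amino acid, so total = 1 + 0 = 1.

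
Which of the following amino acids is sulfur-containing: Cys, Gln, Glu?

Cys

The sulfur-bearing residues are cysteine (–SH) and methionine (–S–CH₃).
Of the listed options, only Cys belongs to this group.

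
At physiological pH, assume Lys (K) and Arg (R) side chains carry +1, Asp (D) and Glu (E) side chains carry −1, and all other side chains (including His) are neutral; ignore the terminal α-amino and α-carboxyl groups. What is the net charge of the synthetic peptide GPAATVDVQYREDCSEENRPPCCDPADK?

-4

Positive (K, R): R11, R19, K28 → +3.
Negative (D, E): D7, E12, D13, E16, E17, D24, D27 → −7.
Net charge = (+3) + (−7) = −4.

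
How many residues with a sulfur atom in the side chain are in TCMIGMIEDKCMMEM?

Only Cys (C) and Met (M) have a sulfur atom in the side chain.
Matching residues: C2, M3, M6, C11, M12, M13, M15.

7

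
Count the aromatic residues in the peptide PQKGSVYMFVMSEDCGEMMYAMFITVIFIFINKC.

6

F, W, and Y each carry an aromatic ring on the side chain.
Matching residues: Y7, F9, Y20, F23, F28, F30.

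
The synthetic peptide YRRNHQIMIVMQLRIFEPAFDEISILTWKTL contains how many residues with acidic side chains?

3

Aspartate (D) and glutamate (E) have carboxylic-acid side chains and are the acidic amino acids.
Matching residues: E17, D21, E22.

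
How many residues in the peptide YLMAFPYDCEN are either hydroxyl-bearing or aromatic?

Hydroxyl-bearing: S, T, Y. Aromatic: F, W, Y.
Hydroxyl-bearing residues here: Y1, Y7 (2).
Aromatic residues here: Y1, F5, Y7 (3).
Y is in both groups, so the 2 Y residues must not be double-counted.
Total = 2 + 3 − 2 = 3.

3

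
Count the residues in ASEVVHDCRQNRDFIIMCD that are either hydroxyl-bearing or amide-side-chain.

Hydroxyl-bearing: S, T, Y. Amide-side-chain: N, Q.
Hydroxyl-bearing residues here: S2 (1).
Amide-side-chain residues here: Q10, N11 (2).
The two groups share no amino acid, so total = 1 + 2 = 3.

3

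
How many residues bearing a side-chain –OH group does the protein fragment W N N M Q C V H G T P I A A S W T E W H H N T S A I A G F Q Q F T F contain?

The –OH-bearing residues are Ser, Thr (aliphatic alcohols), and Tyr (phenol).
Matching residues: T10, S15, T17, T23, S24, T33.

6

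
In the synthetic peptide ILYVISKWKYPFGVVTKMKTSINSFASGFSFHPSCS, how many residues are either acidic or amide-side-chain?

1

Acidic: D, E. Amide-side-chain: N, Q.
Acidic residues here: none (0).
Amide-side-chain residues here: N23 (1).
The two groups share no amino acid, so total = 0 + 1 = 1.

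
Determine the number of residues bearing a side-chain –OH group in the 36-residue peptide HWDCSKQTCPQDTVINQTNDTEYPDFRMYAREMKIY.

The –OH-bearing residues are Ser, Thr (aliphatic alcohols), and Tyr (phenol).
Matching residues: S5, T8, T13, T18, T21, Y23, Y29, Y36.

8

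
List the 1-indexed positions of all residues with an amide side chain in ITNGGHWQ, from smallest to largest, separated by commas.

3, 8

The amide-side-chain residues are Asn (N) and Gln (Q).
Matching residues: N3, Q8.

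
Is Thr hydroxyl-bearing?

Yes

S, T, and Y are the three residues with a side-chain hydroxyl.
Threonine is in this group.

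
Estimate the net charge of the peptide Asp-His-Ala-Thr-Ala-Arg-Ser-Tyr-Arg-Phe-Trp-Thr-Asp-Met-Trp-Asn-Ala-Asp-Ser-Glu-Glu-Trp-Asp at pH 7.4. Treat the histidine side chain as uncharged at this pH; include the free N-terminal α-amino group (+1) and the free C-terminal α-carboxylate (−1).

Near pH 7.4, K and R contribute +1 each, D and E contribute −1 each, and every other side chain (His included, as stated) is uncharged.
Positive (K, R): Arg6, Arg9 → +2.
Negative (D, E): Asp1, Asp13, Asp18, Glu20, Glu21, Asp23 → −6.
The N-terminus (+1) and C-terminus (−1) cancel.
Net charge = (+2) + (−6) = −4.

-4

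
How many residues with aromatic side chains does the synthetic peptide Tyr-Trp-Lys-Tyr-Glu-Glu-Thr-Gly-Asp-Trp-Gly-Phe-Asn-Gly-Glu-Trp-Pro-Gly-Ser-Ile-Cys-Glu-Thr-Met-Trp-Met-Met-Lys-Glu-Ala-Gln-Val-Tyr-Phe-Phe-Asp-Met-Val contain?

F, W, and Y each carry an aromatic ring on the side chain.
Matching residues: Tyr1, Trp2, Tyr4, Trp10, Phe12, Trp16, Trp25, Tyr33, Phe34, Phe35.

10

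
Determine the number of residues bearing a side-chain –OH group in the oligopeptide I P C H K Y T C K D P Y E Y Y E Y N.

The –OH-bearing residues are Ser, Thr (aliphatic alcohols), and Tyr (phenol).
Matching residues: Y6, T7, Y12, Y14, Y15, Y17.

6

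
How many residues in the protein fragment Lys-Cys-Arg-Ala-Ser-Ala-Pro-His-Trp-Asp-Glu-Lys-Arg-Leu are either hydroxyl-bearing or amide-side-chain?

Hydroxyl-bearing: S, T, Y. Amide-side-chain: N, Q.
Hydroxyl-bearing residues here: Ser5 (1).
Amide-side-chain residues here: none (0).
The two groups share no amino acid, so total = 1 + 0 = 1.

1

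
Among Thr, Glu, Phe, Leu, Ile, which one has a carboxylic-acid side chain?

Only D (aspartate) and E (glutamate) carry a side-chain carboxylic acid.
Of the listed options, only Glu belongs to this group.

Glu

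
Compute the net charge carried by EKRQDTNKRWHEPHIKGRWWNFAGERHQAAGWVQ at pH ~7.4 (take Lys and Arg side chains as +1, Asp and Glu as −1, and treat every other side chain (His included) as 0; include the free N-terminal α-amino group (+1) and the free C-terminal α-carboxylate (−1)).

+3

Positive (K, R): K2, R3, K8, R9, K16, R18, R26 → +7.
Negative (D, E): E1, D5, E12, E25 → −4.
The N-terminus (+1) and C-terminus (−1) cancel.
Net charge = (+7) + (−4) = +3.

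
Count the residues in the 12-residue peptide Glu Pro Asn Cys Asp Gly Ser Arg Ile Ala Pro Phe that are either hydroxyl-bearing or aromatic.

Hydroxyl-bearing: S, T, Y. Aromatic: F, W, Y.
Hydroxyl-bearing residues here: Ser7 (1).
Aromatic residues here: Phe12 (1).
(Y belongs to both groups, but none appear in this sequence.) Total = 1 + 1 = 2.

2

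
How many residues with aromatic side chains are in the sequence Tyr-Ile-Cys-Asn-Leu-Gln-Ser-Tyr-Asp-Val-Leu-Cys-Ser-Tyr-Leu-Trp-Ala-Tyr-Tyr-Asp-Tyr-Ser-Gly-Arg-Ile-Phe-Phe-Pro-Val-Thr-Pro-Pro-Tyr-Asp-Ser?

F, W, and Y each carry an aromatic ring on the side chain.
Matching residues: Tyr1, Tyr8, Tyr14, Trp16, Tyr18, Tyr19, Tyr21, Phe26, Phe27, Tyr33.

10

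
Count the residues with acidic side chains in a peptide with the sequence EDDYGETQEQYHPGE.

The acidic residues are Asp (D) and Glu (E), whose side chains end in a carboxylate group.
Matching residues: E1, D2, D3, E6, E9, E15.

6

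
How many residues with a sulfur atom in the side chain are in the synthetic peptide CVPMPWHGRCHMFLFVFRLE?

4

Cysteine (C, thiol) and methionine (M, thioether) are the two sulfur-containing amino acids.
Matching residues: C1, M4, C10, M12.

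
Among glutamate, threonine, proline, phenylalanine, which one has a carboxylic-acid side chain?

glutamate

Only D (aspartate) and E (glutamate) carry a side-chain carboxylic acid.
Of the listed options, only glutamate belongs to this group.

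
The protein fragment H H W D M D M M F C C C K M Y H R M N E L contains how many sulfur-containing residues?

8

Cysteine (C, thiol) and methionine (M, thioether) are the two sulfur-containing amino acids.
Matching residues: M5, M7, M8, C10, C11, C12, M14, M18.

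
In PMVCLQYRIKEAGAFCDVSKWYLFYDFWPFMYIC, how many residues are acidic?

Aspartate (D) and glutamate (E) have carboxylic-acid side chains and are the acidic amino acids.
Matching residues: E11, D17, D26.

3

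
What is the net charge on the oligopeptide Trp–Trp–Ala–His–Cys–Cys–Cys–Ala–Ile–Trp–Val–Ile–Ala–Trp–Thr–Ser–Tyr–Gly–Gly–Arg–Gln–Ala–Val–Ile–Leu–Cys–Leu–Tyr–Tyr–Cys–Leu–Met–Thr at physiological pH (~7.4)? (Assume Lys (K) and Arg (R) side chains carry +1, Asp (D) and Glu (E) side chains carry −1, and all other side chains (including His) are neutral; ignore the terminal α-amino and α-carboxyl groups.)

+1

Positive (K, R): Arg20 → +1.
Negative (D, E): none → −0.
Net charge = (+1) + (−0) = +1.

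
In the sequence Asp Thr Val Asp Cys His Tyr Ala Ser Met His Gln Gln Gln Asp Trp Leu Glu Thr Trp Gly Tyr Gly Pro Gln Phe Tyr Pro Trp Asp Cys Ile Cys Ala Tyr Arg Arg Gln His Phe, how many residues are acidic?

5

The acidic residues are Asp (D) and Glu (E), whose side chains end in a carboxylate group.
Matching residues: Asp1, Asp4, Asp15, Glu18, Asp30.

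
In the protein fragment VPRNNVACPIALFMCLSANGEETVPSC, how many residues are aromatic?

1

The aromatic amino acids are Phe (F, benzyl), Trp (W, indole), and Tyr (Y, phenol).
Matching residues: F13.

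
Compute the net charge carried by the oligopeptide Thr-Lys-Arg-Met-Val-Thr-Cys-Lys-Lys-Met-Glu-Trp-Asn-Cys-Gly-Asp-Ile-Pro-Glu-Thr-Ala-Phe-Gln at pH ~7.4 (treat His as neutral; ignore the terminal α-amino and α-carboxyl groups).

Near pH 7.4, K and R contribute +1 each, D and E contribute −1 each, and every other side chain (His included, as stated) is uncharged.
Positive (K, R): Lys2, Arg3, Lys8, Lys9 → +4.
Negative (D, E): Glu11, Asp16, Glu19 → −3.
Net charge = (+4) + (−3) = +1.

+1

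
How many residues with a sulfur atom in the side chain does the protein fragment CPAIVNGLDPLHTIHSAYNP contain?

Cysteine (C, thiol) and methionine (M, thioether) are the two sulfur-containing amino acids.
Matching residues: C1.

1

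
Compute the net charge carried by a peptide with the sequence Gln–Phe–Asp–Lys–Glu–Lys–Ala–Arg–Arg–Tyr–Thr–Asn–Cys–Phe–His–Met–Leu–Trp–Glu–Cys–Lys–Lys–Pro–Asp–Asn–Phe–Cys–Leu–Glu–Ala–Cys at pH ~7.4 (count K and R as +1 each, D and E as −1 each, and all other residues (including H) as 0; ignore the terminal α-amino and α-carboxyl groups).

+1

Positive (K, R): Lys4, Lys6, Arg8, Arg9, Lys21, Lys22 → +6.
Negative (D, E): Asp3, Glu5, Glu19, Asp24, Glu29 → −5.
Net charge = (+6) + (−5) = +1.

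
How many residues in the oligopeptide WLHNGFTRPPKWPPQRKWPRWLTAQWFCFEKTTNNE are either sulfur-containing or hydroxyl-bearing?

5

Sulfur-containing: C, M. Hydroxyl-bearing: S, T, Y.
Sulfur-containing residues here: C28 (1).
Hydroxyl-bearing residues here: T7, T23, T32, T33 (4).
The two groups share no amino acid, so total = 1 + 4 = 5.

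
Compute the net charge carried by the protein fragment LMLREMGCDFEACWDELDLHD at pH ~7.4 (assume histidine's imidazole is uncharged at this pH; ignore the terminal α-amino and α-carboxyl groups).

At pH ~7.4 the Lys and Arg side chains are protonated (+1), the Asp and Glu side chains are deprotonated (−1), and with His taken as neutral all other side chains carry no charge.
Positive (K, R): R4 → +1.
Negative (D, E): E5, D9, E11, D15, E16, D18, D21 → −7.
Net charge = (+1) + (−7) = −6.

-6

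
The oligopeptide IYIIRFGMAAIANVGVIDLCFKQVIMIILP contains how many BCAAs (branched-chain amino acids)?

Valine (V), leucine (L), and isoleucine (I) are the branched-chain amino acids.
Matching residues: I1, I3, I4, I11, V14, V16, I17, L19, V24, I25, I27, I28, L29.

13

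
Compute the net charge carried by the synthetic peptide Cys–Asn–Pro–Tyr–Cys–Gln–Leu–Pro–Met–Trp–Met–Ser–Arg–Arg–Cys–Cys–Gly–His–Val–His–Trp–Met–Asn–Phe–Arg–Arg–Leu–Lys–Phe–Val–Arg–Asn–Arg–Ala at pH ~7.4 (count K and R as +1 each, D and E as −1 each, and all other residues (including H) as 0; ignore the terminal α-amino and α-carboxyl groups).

+7

Positive (K, R): Arg13, Arg14, Arg25, Arg26, Lys28, Arg31, Arg33 → +7.
Negative (D, E): none → −0.
Net charge = (+7) + (−0) = +7.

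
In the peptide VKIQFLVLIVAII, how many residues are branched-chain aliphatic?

Valine (V), leucine (L), and isoleucine (I) are the branched-chain amino acids.
Matching residues: V1, I3, L6, V7, L8, I9, V10, I12, I13.

9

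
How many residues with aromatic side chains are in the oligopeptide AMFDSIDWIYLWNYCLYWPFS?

8

Phenylalanine (F), tryptophan (W), and tyrosine (Y) have aromatic ring side chains.
Matching residues: F3, W8, Y10, W12, Y14, Y17, W18, F20.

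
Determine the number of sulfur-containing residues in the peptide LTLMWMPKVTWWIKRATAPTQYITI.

2

Only Cys (C) and Met (M) have a sulfur atom in the side chain.
Matching residues: M4, M6.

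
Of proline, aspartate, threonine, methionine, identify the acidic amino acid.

aspartate

Aspartate (D) and glutamate (E) have carboxylic-acid side chains and are the acidic amino acids.
Of the listed options, only aspartate belongs to this group.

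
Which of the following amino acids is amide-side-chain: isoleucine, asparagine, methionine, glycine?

asparagine

Asparagine (N) and glutamine (Q) have uncharged amide side chains.
Of the listed options, only asparagine belongs to this group.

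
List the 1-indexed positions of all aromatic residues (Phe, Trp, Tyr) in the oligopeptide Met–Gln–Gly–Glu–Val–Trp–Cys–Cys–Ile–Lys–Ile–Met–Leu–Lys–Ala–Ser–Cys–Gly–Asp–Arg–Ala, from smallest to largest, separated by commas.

Matching residues: Trp6.

6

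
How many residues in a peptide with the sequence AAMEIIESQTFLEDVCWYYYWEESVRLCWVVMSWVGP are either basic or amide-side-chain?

Basic: H, K, R. Amide-side-chain: N, Q.
Basic residues here: R26 (1).
Amide-side-chain residues here: Q9 (1).
The two groups share no amino acid, so total = 1 + 1 = 2.

2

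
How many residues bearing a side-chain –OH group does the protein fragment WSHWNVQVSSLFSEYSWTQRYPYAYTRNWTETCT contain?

14

The –OH-bearing residues are Ser, Thr (aliphatic alcohols), and Tyr (phenol).
Matching residues: S2, S9, S10, S13, Y15, S16, T18, Y21, Y23, Y25, T26, T30, T32, T34.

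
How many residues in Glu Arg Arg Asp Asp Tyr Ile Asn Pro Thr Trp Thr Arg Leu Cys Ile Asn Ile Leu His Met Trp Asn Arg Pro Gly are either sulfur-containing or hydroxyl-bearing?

5

Sulfur-containing: C, M. Hydroxyl-bearing: S, T, Y.
Sulfur-containing residues here: Cys15, Met21 (2).
Hydroxyl-bearing residues here: Tyr6, Thr10, Thr12 (3).
The two groups share no amino acid, so total = 2 + 3 = 5.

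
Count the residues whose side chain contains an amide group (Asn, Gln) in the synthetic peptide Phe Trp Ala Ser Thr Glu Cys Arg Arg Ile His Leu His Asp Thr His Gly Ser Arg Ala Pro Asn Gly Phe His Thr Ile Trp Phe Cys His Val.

Matching residues: Asn22.

1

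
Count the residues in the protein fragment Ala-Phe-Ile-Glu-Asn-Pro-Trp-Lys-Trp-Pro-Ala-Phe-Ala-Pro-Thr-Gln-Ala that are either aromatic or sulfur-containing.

Aromatic: F, W, Y. Sulfur-containing: C, M.
Aromatic residues here: Phe2, Trp7, Trp9, Phe12 (4).
Sulfur-containing residues here: none (0).
The two groups share no amino acid, so total = 4 + 0 = 4.

4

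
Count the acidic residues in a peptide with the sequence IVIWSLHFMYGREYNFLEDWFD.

4

The acidic residues are Asp (D) and Glu (E), whose side chains end in a carboxylate group.
Matching residues: E13, E18, D19, D22.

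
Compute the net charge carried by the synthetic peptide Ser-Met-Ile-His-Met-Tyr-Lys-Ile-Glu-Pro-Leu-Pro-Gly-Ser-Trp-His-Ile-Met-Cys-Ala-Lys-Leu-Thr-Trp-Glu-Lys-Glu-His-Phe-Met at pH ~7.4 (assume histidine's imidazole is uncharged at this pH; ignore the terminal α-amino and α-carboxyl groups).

0

Near pH 7.4, K and R contribute +1 each, D and E contribute −1 each, and every other side chain (His included, as stated) is uncharged.
Positive (K, R): Lys7, Lys21, Lys26 → +3.
Negative (D, E): Glu9, Glu25, Glu27 → −3.
Net charge = (+3) + (−3) = 0.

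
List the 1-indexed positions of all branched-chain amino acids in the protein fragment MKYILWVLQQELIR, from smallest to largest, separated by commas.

4, 5, 7, 8, 12, 13

V, L, and I make up the branched-chain aliphatic group.
Matching residues: I4, L5, V7, L8, L12, I13.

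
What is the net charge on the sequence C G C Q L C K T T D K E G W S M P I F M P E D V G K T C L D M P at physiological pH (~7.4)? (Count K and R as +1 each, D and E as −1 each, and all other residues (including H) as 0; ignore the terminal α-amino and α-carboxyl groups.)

Positive (K, R): K7, K11, K26 → +3.
Negative (D, E): D10, E12, E22, D23, D30 → −5.
Net charge = (+3) + (−5) = −2.

-2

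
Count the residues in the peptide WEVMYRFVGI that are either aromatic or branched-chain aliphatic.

6

Aromatic: F, W, Y. Branched-chain aliphatic: I, L, V.
Aromatic residues here: W1, Y5, F7 (3).
Branched-chain aliphatic residues here: V3, V8, I10 (3).
The two groups share no amino acid, so total = 3 + 3 = 6.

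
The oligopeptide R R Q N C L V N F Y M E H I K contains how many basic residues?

Lysine (K), arginine (R), and histidine (H) have basic, nitrogen-containing side chains.
Matching residues: R1, R2, H13, K15.

4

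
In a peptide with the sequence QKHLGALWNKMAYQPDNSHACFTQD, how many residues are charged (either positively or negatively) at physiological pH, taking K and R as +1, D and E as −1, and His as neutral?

4

Charged side chains at pH ~7.4: K, R (positive); D, E (negative).
Matching residues: K2, K10, D16, D25.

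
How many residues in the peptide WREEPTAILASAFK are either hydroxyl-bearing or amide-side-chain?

Hydroxyl-bearing: S, T, Y. Amide-side-chain: N, Q.
Hydroxyl-bearing residues here: T6, S11 (2).
Amide-side-chain residues here: none (0).
The two groups share no amino acid, so total = 2 + 0 = 2.

2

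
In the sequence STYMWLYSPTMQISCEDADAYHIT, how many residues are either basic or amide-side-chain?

Basic: H, K, R. Amide-side-chain: N, Q.
Basic residues here: H22 (1).
Amide-side-chain residues here: Q12 (1).
The two groups share no amino acid, so total = 1 + 1 = 2.

2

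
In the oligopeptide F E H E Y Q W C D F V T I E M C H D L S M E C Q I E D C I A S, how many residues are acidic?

Aspartate (D) and glutamate (E) have carboxylic-acid side chains and are the acidic amino acids.
Matching residues: E2, E4, D9, E14, D18, E22, E26, D27.

8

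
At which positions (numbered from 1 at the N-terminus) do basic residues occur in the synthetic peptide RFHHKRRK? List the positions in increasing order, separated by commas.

K, R, and H are the three residues with basic side chains (ε-amine, guanidinium, and imidazole respectively).
Matching residues: R1, H3, H4, K5, R6, R7, K8.

1, 3, 4, 5, 6, 7, 8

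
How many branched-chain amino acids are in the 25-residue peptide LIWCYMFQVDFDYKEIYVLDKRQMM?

The BCAAs are Val, Leu, and Ile — aliphatic side chains with a branch point.
Matching residues: L1, I2, V9, I16, V18, L19.

6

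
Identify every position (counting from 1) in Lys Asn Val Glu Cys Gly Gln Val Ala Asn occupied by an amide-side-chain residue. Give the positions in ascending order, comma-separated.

Asparagine (N) and glutamine (Q) have uncharged amide side chains.
Matching residues: Asn2, Gln7, Asn10.

2, 7, 10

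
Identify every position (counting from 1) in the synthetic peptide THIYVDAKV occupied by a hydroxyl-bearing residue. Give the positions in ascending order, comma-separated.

Serine (S), threonine (T), and tyrosine (Y) each carry a hydroxyl group on the side chain.
Matching residues: T1, Y4.

1, 4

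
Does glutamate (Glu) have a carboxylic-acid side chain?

Aspartate (D) and glutamate (E) have carboxylic-acid side chains and are the acidic amino acids.
Glutamate is in this group.

Yes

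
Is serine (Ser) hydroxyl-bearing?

S, T, and Y are the three residues with a side-chain hydroxyl.
Serine is in this group.

Yes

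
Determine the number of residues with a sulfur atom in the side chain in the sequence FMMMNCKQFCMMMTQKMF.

9

Only Cys (C) and Met (M) have a sulfur atom in the side chain.
Matching residues: M2, M3, M4, C6, C10, M11, M12, M13, M17.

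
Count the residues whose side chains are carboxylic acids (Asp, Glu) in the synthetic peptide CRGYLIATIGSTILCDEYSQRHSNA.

2

Matching residues: D16, E17.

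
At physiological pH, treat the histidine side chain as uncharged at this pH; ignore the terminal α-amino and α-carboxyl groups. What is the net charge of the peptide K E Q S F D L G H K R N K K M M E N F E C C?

+1

Near pH 7.4, K and R contribute +1 each, D and E contribute −1 each, and every other side chain (His included, as stated) is uncharged.
Positive (K, R): K1, K10, R11, K13, K14 → +5.
Negative (D, E): E2, D6, E17, E20 → −4.
Net charge = (+5) + (−4) = +1.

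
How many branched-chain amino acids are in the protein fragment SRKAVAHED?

The BCAAs are Val, Leu, and Ile — aliphatic side chains with a branch point.
Matching residues: V5.

1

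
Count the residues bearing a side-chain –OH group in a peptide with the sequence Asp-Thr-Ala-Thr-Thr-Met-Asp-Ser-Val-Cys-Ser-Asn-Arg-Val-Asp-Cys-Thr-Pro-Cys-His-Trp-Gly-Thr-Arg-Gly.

The –OH-bearing residues are Ser, Thr (aliphatic alcohols), and Tyr (phenol).
Matching residues: Thr2, Thr4, Thr5, Ser8, Ser11, Thr17, Thr23.

7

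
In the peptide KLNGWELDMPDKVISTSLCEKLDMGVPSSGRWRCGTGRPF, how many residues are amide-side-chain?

Only N (asparagine) and Q (glutamine) carry a side-chain carboxamide.
Matching residues: N3.

1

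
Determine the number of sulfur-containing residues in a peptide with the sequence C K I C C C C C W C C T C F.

9

The sulfur-bearing residues are cysteine (–SH) and methionine (–S–CH₃).
Matching residues: C1, C4, C5, C6, C7, C8, C10, C11, C13.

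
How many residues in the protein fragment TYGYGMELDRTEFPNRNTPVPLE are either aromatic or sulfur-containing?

4

Aromatic: F, W, Y. Sulfur-containing: C, M.
Aromatic residues here: Y2, Y4, F13 (3).
Sulfur-containing residues here: M6 (1).
The two groups share no amino acid, so total = 3 + 1 = 4.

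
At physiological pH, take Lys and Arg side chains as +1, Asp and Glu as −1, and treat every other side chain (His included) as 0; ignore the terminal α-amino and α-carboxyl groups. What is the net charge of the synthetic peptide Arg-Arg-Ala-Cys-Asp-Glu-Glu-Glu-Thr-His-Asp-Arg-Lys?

-1

Positive (K, R): Arg1, Arg2, Arg12, Lys13 → +4.
Negative (D, E): Asp5, Glu6, Glu7, Glu8, Asp11 → −5.
Net charge = (+4) + (−5) = −1.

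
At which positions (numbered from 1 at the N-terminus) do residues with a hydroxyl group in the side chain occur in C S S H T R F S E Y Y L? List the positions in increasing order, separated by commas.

Serine (S), threonine (T), and tyrosine (Y) each carry a hydroxyl group on the side chain.
Matching residues: S2, S3, T5, S8, Y10, Y11.

2, 3, 5, 8, 10, 11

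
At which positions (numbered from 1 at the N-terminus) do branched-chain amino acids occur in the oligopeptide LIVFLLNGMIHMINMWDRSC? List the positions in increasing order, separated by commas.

V, L, and I make up the branched-chain aliphatic group.
Matching residues: L1, I2, V3, L5, L6, I10, I13.

1, 2, 3, 5, 6, 10, 13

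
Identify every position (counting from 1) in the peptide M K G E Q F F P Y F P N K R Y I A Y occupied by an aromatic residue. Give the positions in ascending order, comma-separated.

Matching residues: F6, F7, Y9, F10, Y15, Y18.

6, 7, 9, 10, 15, 18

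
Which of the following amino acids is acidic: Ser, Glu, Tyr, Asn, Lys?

The acidic residues are Asp (D) and Glu (E), whose side chains end in a carboxylate group.
Of the listed options, only Glu belongs to this group.

Glu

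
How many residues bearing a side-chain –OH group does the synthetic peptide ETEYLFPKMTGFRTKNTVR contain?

5

The –OH-bearing residues are Ser, Thr (aliphatic alcohols), and Tyr (phenol).
Matching residues: T2, Y4, T10, T14, T17.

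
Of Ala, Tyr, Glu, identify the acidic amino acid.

The acidic residues are Asp (D) and Glu (E), whose side chains end in a carboxylate group.
Of the listed options, only Glu belongs to this group.

Glu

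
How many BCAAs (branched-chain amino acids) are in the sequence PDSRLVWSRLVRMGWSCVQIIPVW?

8

Valine (V), leucine (L), and isoleucine (I) are the branched-chain amino acids.
Matching residues: L5, V6, L10, V11, V18, I20, I21, V23.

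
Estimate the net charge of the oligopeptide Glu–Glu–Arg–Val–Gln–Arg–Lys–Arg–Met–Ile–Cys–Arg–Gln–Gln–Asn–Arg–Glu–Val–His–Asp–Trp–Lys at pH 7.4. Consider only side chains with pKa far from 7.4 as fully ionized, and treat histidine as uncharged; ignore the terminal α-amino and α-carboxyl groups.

+3

Near pH 7.4, K and R contribute +1 each, D and E contribute −1 each, and every other side chain (His included, as stated) is uncharged.
Positive (K, R): Arg3, Arg6, Lys7, Arg8, Arg12, Arg16, Lys22 → +7.
Negative (D, E): Glu1, Glu2, Glu17, Asp20 → −4.
Net charge = (+7) + (−4) = +3.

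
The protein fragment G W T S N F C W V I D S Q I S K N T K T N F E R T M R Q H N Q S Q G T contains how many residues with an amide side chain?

8

The amide-side-chain residues are Asn (N) and Gln (Q).
Matching residues: N5, Q13, N17, N21, Q28, N30, Q31, Q33.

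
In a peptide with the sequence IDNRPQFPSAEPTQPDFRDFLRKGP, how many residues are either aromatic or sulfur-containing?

Aromatic: F, W, Y. Sulfur-containing: C, M.
Aromatic residues here: F7, F17, F20 (3).
Sulfur-containing residues here: none (0).
The two groups share no amino acid, so total = 3 + 0 = 3.

3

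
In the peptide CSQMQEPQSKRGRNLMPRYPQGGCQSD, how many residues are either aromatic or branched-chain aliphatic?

Aromatic: F, W, Y. Branched-chain aliphatic: I, L, V.
Aromatic residues here: Y19 (1).
Branched-chain aliphatic residues here: L15 (1).
The two groups share no amino acid, so total = 1 + 1 = 2.

2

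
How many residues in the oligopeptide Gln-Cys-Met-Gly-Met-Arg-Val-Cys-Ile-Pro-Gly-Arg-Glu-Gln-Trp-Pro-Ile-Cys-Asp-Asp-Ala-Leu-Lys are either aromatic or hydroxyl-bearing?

Aromatic: F, W, Y. Hydroxyl-bearing: S, T, Y.
Aromatic residues here: Trp15 (1).
Hydroxyl-bearing residues here: none (0).
(Y belongs to both groups, but none appear in this sequence.) Total = 1 + 0 = 1.

1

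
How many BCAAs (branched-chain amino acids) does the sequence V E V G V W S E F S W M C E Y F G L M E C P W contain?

V, L, and I make up the branched-chain aliphatic group.
Matching residues: V1, V3, V5, L18.

4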